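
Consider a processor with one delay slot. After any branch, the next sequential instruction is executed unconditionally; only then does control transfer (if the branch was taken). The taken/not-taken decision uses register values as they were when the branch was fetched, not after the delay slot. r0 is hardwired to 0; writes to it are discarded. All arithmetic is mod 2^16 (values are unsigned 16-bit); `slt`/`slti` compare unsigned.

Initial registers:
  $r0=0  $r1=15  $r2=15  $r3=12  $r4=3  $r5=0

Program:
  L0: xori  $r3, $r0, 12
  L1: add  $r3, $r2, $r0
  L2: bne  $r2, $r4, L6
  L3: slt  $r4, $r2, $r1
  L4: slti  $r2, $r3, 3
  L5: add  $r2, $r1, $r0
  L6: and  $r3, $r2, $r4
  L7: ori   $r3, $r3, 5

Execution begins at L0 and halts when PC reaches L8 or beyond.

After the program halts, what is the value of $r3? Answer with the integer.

5

#0 xori  $r3, $r0, 12 ; 0/15/15/12/3/0
#1 add  $r3, $r2, $r0 ; 0/15/15/15/3/0
#2 bne  $r2, $r4, L6 ; 0/15/15/15/3/0 ; →target
#3 slt  $r4, $r2, $r1 ; 0/15/15/15/0/0
#6 and  $r3, $r2, $r4 ; 0/15/15/0/0/0
#7 ori   $r3, $r3, 5 ; 0/15/15/5/0/0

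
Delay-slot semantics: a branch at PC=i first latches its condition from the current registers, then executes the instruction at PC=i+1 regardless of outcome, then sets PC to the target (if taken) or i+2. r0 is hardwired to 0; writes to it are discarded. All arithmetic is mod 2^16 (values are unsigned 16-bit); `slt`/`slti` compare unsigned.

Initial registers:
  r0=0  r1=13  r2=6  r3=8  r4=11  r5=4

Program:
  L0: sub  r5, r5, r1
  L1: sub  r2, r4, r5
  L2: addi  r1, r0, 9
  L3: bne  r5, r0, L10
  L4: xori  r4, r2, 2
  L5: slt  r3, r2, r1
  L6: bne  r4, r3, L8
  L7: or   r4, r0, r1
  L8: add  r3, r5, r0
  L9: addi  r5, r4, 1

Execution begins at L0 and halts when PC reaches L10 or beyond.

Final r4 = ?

[0] sub  r5, r5, r1  →  {r0:0, r1:13, r2:6, r3:8, r4:11, r5:65527}
[1] sub  r2, r4, r5  →  {r0:0, r1:13, r2:20, r3:8, r4:11, r5:65527}
[2] addi  r1, r0, 9  →  {r0:0, r1:9, r2:20, r3:8, r4:11, r5:65527}
[3] bne  r5, r0, L10  →  {r0:0, r1:9, r2:20, r3:8, r4:11, r5:65527}  ⟨branch taken⟩
[4] xori  r4, r2, 2  →  {r0:0, r1:9, r2:20, r3:8, r4:22, r5:65527}

22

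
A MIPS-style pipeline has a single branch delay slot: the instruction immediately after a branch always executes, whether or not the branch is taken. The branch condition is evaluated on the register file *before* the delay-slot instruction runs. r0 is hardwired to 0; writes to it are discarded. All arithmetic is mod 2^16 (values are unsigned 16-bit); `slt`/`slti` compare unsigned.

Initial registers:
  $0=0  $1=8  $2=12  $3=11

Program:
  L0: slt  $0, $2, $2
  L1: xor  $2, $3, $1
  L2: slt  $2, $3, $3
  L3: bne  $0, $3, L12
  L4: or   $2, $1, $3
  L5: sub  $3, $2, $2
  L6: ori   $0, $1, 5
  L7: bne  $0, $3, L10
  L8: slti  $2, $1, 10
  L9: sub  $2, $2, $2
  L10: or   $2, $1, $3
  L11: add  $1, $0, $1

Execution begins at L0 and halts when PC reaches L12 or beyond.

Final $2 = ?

PC=0  slt  $0, $2, $2        | $0=0 $1=8 $2=12 $3=11
PC=1  xor  $2, $3, $1        | $0=0 $1=8 $2=3 $3=11
PC=2  slt  $2, $3, $3        | $0=0 $1=8 $2=0 $3=11
PC=3  bne  $0, $3, L12       | $0=0 $1=8 $2=0 $3=11  [TAKEN]
PC=4  or   $2, $1, $3        | $0=0 $1=8 $2=11 $3=11

11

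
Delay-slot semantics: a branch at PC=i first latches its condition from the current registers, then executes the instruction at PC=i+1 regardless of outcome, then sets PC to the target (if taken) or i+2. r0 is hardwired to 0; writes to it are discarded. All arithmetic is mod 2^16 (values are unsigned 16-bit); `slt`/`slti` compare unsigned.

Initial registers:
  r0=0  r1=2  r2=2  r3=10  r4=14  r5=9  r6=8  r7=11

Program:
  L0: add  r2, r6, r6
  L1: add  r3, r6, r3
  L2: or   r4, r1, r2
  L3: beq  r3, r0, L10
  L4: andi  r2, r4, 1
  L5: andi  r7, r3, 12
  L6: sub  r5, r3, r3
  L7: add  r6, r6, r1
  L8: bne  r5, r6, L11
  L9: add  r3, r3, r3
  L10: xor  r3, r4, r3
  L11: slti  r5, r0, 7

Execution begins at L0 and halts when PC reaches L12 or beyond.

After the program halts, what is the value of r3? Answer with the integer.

36

#0 add  r2, r6, r6 ; 0/2/16/10/14/9/8/11
#1 add  r3, r6, r3 ; 0/2/16/18/14/9/8/11
#2 or   r4, r1, r2 ; 0/2/16/18/18/9/8/11
#3 beq  r3, r0, L10 ; 0/2/16/18/18/9/8/11 ; →fallthru
#4 andi  r2, r4, 1 ; 0/2/0/18/18/9/8/11
#5 andi  r7, r3, 12 ; 0/2/0/18/18/9/8/0
#6 sub  r5, r3, r3 ; 0/2/0/18/18/0/8/0
#7 add  r6, r6, r1 ; 0/2/0/18/18/0/10/0
#8 bne  r5, r6, L11 ; 0/2/0/18/18/0/10/0 ; →target
#9 add  r3, r3, r3 ; 0/2/0/36/18/0/10/0
#11 slti  r5, r0, 7 ; 0/2/0/36/18/1/10/0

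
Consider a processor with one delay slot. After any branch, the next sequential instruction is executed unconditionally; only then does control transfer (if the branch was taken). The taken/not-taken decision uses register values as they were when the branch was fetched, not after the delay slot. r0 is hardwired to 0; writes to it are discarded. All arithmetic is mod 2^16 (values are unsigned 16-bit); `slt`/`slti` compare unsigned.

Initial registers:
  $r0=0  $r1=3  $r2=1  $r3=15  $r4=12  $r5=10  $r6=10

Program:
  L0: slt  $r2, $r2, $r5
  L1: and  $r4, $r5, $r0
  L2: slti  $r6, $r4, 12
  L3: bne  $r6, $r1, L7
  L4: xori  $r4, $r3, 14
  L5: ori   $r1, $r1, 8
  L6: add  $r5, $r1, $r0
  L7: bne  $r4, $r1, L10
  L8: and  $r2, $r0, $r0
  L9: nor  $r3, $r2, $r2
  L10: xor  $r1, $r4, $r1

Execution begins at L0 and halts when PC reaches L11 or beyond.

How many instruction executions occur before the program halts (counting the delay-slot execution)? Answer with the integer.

8

#0 slt  $r2, $r2, $r5 ; 0/3/1/15/12/10/10
#1 and  $r4, $r5, $r0 ; 0/3/1/15/0/10/10
#2 slti  $r6, $r4, 12 ; 0/3/1/15/0/10/1
#3 bne  $r6, $r1, L7 ; 0/3/1/15/0/10/1 ; →target
#4 xori  $r4, $r3, 14 ; 0/3/1/15/1/10/1
#7 bne  $r4, $r1, L10 ; 0/3/1/15/1/10/1 ; →target
#8 and  $r2, $r0, $r0 ; 0/3/0/15/1/10/1
#10 xor  $r1, $r4, $r1 ; 0/2/0/15/1/10/1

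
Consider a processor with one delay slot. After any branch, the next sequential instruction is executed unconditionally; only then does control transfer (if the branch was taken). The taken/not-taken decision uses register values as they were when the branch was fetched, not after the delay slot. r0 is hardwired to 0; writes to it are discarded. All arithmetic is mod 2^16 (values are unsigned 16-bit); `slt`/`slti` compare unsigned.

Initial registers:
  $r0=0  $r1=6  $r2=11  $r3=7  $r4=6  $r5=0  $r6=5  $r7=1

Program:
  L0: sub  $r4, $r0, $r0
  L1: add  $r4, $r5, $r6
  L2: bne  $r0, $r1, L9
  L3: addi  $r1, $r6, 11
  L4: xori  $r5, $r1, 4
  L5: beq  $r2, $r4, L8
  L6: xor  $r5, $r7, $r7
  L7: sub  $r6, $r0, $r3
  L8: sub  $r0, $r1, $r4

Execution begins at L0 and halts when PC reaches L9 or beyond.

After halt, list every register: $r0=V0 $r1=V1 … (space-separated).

$r0=0 $r1=16 $r2=11 $r3=7 $r4=5 $r5=0 $r6=5 $r7=1

#0 sub  $r4, $r0, $r0 ; 0/6/11/7/0/0/5/1
#1 add  $r4, $r5, $r6 ; 0/6/11/7/5/0/5/1
#2 bne  $r0, $r1, L9 ; 0/6/11/7/5/0/5/1 ; →target
#3 addi  $r1, $r6, 11 ; 0/16/11/7/5/0/5/1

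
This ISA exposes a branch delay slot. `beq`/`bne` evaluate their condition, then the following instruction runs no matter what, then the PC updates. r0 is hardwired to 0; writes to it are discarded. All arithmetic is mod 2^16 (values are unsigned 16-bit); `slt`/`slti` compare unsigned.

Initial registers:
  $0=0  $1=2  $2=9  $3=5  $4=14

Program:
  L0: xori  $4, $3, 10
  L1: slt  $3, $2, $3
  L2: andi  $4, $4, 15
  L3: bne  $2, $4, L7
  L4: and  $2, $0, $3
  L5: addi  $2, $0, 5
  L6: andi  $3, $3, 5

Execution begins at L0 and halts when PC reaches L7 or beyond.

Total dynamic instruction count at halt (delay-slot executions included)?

5

[0] xori  $4, $3, 10  →  {$0:0, $1:2, $2:9, $3:5, $4:15}
[1] slt  $3, $2, $3  →  {$0:0, $1:2, $2:9, $3:0, $4:15}
[2] andi  $4, $4, 15  →  {$0:0, $1:2, $2:9, $3:0, $4:15}
[3] bne  $2, $4, L7  →  {$0:0, $1:2, $2:9, $3:0, $4:15}  ⟨branch taken⟩
[4] and  $2, $0, $3  →  {$0:0, $1:2, $2:0, $3:0, $4:15}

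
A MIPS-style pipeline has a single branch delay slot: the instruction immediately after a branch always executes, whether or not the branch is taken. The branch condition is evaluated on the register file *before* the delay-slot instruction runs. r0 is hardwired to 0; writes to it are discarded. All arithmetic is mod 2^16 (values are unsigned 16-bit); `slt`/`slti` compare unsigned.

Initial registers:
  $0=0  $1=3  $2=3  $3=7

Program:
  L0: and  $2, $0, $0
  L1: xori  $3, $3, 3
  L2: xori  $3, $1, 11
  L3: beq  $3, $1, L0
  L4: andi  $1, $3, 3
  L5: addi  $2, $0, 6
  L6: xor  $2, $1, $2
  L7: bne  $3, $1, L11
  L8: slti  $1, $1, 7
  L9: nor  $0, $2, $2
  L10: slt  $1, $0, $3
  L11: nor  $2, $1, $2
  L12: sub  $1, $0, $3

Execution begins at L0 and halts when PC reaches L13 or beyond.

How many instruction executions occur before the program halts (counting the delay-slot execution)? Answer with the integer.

11

  step pc=0: and  $2, $0, $0  regs=(0,3,0,7)
  step pc=1: xori  $3, $3, 3  regs=(0,3,0,4)
  step pc=2: xori  $3, $1, 11  regs=(0,3,0,8)
  step pc=3: beq  $3, $1, L0  cond=F  regs=(0,3,0,8)
  step pc=4: andi  $1, $3, 3  regs=(0,0,0,8)
  step pc=5: addi  $2, $0, 6  regs=(0,0,6,8)
  step pc=6: xor  $2, $1, $2  regs=(0,0,6,8)
  step pc=7: bne  $3, $1, L11  cond=T  regs=(0,0,6,8)
  step pc=8: slti  $1, $1, 7  regs=(0,1,6,8)
  step pc=11: nor  $2, $1, $2  regs=(0,1,65528,8)
  step pc=12: sub  $1, $0, $3  regs=(0,65528,65528,8)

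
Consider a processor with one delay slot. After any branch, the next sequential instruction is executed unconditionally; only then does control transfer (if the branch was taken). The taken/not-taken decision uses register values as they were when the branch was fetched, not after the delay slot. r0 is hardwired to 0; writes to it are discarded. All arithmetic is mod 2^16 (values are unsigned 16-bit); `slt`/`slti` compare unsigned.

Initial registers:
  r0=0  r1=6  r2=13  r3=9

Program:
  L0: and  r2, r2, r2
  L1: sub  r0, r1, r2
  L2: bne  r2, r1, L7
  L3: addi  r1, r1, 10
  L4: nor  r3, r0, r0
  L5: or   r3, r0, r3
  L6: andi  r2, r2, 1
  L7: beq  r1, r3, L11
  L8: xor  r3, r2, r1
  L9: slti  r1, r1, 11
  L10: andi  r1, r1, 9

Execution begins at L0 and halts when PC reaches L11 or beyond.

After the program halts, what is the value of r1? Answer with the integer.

0

PC=0  and  r2, r2, r2        | r0=0 r1=6 r2=13 r3=9
PC=1  sub  r0, r1, r2        | r0=0 r1=6 r2=13 r3=9
PC=2  bne  r2, r1, L7        | r0=0 r1=6 r2=13 r3=9  [TAKEN]
PC=3  addi  r1, r1, 10       | r0=0 r1=16 r2=13 r3=9
PC=7  beq  r1, r3, L11       | r0=0 r1=16 r2=13 r3=9  [not taken]
PC=8  xor  r3, r2, r1        | r0=0 r1=16 r2=13 r3=29
PC=9  slti  r1, r1, 11       | r0=0 r1=0 r2=13 r3=29
PC=10 andi  r1, r1, 9        | r0=0 r1=0 r2=13 r3=29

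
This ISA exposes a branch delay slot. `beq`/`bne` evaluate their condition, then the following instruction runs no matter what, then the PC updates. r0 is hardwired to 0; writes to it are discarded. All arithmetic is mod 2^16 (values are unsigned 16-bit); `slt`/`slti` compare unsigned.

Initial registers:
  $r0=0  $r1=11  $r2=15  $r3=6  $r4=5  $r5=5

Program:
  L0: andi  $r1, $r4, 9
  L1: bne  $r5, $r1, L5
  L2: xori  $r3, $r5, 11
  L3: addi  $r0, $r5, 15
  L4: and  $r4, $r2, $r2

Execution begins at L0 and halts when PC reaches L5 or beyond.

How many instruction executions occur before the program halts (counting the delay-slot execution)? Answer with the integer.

3

[0] andi  $r1, $r4, 9  →  {$r0:0, $r1:1, $r2:15, $r3:6, $r4:5, $r5:5}
[1] bne  $r5, $r1, L5  →  {$r0:0, $r1:1, $r2:15, $r3:6, $r4:5, $r5:5}  ⟨branch taken⟩
[2] xori  $r3, $r5, 11  →  {$r0:0, $r1:1, $r2:15, $r3:14, $r4:5, $r5:5}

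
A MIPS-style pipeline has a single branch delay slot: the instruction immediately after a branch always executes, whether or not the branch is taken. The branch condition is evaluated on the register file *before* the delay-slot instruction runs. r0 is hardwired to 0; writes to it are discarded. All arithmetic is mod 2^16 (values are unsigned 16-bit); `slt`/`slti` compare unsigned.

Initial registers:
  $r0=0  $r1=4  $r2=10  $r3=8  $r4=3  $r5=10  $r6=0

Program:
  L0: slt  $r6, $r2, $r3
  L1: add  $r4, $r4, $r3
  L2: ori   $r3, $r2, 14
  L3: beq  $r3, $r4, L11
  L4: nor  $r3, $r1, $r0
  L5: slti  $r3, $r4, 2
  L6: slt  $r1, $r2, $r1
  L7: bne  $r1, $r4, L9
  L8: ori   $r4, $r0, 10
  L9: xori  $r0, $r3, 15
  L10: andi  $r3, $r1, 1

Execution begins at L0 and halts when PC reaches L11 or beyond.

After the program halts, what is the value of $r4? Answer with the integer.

#0 slt  $r6, $r2, $r3 ; 0/4/10/8/3/10/0
#1 add  $r4, $r4, $r3 ; 0/4/10/8/11/10/0
#2 ori   $r3, $r2, 14 ; 0/4/10/14/11/10/0
#3 beq  $r3, $r4, L11 ; 0/4/10/14/11/10/0 ; →fallthru
#4 nor  $r3, $r1, $r0 ; 0/4/10/65531/11/10/0
#5 slti  $r3, $r4, 2 ; 0/4/10/0/11/10/0
#6 slt  $r1, $r2, $r1 ; 0/0/10/0/11/10/0
#7 bne  $r1, $r4, L9 ; 0/0/10/0/11/10/0 ; →target
#8 ori   $r4, $r0, 10 ; 0/0/10/0/10/10/0
#9 xori  $r0, $r3, 15 ; 0/0/10/0/10/10/0
#10 andi  $r3, $r1, 1 ; 0/0/10/0/10/10/0

10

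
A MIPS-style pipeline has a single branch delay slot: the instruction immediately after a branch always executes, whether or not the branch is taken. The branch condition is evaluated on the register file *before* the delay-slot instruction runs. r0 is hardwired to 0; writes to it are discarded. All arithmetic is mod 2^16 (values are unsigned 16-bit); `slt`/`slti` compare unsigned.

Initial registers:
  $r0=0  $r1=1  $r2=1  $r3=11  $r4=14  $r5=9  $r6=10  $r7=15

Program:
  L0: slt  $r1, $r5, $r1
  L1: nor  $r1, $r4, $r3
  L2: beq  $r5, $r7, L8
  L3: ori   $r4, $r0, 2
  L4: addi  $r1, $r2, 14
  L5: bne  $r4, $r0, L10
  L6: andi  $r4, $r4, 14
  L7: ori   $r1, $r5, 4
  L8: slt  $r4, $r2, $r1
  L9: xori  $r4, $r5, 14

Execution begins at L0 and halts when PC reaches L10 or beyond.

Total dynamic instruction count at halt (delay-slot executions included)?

7

#0 slt  $r1, $r5, $r1 ; 0/0/1/11/14/9/10/15
#1 nor  $r1, $r4, $r3 ; 0/65520/1/11/14/9/10/15
#2 beq  $r5, $r7, L8 ; 0/65520/1/11/14/9/10/15 ; →fallthru
#3 ori   $r4, $r0, 2 ; 0/65520/1/11/2/9/10/15
#4 addi  $r1, $r2, 14 ; 0/15/1/11/2/9/10/15
#5 bne  $r4, $r0, L10 ; 0/15/1/11/2/9/10/15 ; →target
#6 andi  $r4, $r4, 14 ; 0/15/1/11/2/9/10/15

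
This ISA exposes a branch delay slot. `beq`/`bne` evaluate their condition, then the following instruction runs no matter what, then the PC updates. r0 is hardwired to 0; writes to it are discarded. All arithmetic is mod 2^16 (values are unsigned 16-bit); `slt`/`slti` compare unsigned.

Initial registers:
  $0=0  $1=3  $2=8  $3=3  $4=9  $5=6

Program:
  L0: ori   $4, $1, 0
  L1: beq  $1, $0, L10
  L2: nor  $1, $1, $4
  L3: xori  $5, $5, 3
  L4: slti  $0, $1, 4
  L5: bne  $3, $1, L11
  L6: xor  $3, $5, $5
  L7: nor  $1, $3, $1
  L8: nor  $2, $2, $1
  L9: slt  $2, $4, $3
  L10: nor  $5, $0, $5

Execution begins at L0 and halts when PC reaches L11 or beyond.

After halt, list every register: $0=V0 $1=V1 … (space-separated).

$0=0 $1=65532 $2=8 $3=0 $4=3 $5=5

  step pc=0: ori   $4, $1, 0  regs=(0,3,8,3,3,6)
  step pc=1: beq  $1, $0, L10  cond=F  regs=(0,3,8,3,3,6)
  step pc=2: nor  $1, $1, $4  regs=(0,65532,8,3,3,6)
  step pc=3: xori  $5, $5, 3  regs=(0,65532,8,3,3,5)
  step pc=4: slti  $0, $1, 4  regs=(0,65532,8,3,3,5)
  step pc=5: bne  $3, $1, L11  cond=T  regs=(0,65532,8,3,3,5)
  step pc=6: xor  $3, $5, $5  regs=(0,65532,8,0,3,5)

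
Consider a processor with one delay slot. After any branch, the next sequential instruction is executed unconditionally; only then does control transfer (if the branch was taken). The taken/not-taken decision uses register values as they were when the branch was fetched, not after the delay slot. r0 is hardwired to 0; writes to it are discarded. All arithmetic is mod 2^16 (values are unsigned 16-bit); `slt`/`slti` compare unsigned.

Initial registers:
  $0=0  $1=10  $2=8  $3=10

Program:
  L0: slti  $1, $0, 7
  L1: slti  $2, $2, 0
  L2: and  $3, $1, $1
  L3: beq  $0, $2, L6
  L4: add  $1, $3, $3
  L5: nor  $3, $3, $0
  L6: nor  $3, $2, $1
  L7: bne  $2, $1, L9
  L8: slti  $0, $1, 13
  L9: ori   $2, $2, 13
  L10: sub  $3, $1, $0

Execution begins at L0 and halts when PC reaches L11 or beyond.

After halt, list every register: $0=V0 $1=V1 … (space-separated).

  step pc=0: slti  $1, $0, 7  regs=(0,1,8,10)
  step pc=1: slti  $2, $2, 0  regs=(0,1,0,10)
  step pc=2: and  $3, $1, $1  regs=(0,1,0,1)
  step pc=3: beq  $0, $2, L6  cond=T  regs=(0,1,0,1)
  step pc=4: add  $1, $3, $3  regs=(0,2,0,1)
  step pc=6: nor  $3, $2, $1  regs=(0,2,0,65533)
  step pc=7: bne  $2, $1, L9  cond=T  regs=(0,2,0,65533)
  step pc=8: slti  $0, $1, 13  regs=(0,2,0,65533)
  step pc=9: ori   $2, $2, 13  regs=(0,2,13,65533)
  step pc=10: sub  $3, $1, $0  regs=(0,2,13,2)

$0=0 $1=2 $2=13 $3=2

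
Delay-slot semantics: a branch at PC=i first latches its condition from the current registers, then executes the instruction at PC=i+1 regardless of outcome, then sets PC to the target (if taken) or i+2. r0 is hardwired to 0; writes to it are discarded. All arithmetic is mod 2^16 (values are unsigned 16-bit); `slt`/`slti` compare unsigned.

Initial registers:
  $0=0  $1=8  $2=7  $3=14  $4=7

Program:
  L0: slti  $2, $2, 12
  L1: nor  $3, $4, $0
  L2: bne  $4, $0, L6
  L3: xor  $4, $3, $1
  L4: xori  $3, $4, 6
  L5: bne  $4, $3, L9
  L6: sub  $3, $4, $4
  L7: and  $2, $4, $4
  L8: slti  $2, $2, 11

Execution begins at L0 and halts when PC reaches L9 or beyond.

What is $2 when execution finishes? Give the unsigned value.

#0 slti  $2, $2, 12 ; 0/8/1/14/7
#1 nor  $3, $4, $0 ; 0/8/1/65528/7
#2 bne  $4, $0, L6 ; 0/8/1/65528/7 ; →target
#3 xor  $4, $3, $1 ; 0/8/1/65528/65520
#6 sub  $3, $4, $4 ; 0/8/1/0/65520
#7 and  $2, $4, $4 ; 0/8/65520/0/65520
#8 slti  $2, $2, 11 ; 0/8/0/0/65520

0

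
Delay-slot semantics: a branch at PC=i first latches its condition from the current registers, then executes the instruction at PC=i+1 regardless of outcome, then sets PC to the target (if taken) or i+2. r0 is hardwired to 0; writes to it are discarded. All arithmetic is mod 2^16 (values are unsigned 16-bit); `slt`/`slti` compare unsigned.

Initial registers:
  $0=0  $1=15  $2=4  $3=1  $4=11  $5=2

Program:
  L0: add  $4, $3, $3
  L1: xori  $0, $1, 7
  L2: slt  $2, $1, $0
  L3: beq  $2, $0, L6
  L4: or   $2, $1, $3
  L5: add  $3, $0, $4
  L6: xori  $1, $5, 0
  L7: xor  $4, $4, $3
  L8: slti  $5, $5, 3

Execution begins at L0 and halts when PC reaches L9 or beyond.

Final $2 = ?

[0] add  $4, $3, $3  →  {$0:0, $1:15, $2:4, $3:1, $4:2, $5:2}
[1] xori  $0, $1, 7  →  {$0:0, $1:15, $2:4, $3:1, $4:2, $5:2}
[2] slt  $2, $1, $0  →  {$0:0, $1:15, $2:0, $3:1, $4:2, $5:2}
[3] beq  $2, $0, L6  →  {$0:0, $1:15, $2:0, $3:1, $4:2, $5:2}  ⟨branch taken⟩
[4] or   $2, $1, $3  →  {$0:0, $1:15, $2:15, $3:1, $4:2, $5:2}
[6] xori  $1, $5, 0  →  {$0:0, $1:2, $2:15, $3:1, $4:2, $5:2}
[7] xor  $4, $4, $3  →  {$0:0, $1:2, $2:15, $3:1, $4:3, $5:2}
[8] slti  $5, $5, 3  →  {$0:0, $1:2, $2:15, $3:1, $4:3, $5:1}

15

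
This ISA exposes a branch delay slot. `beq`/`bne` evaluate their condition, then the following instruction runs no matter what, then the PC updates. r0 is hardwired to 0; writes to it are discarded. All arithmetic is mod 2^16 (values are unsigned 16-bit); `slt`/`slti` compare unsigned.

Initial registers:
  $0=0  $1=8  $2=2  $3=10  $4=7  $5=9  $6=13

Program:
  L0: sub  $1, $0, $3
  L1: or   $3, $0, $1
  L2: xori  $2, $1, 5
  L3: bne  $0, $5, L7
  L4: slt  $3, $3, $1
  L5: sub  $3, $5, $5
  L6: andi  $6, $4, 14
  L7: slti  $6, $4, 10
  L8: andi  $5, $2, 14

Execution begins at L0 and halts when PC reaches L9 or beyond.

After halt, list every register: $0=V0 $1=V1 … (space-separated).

PC=0  sub  $1, $0, $3        | $0=0 $1=65526 $2=2 $3=10 $4=7 $5=9 $6=13
PC=1  or   $3, $0, $1        | $0=0 $1=65526 $2=2 $3=65526 $4=7 $5=9 $6=13
PC=2  xori  $2, $1, 5        | $0=0 $1=65526 $2=65523 $3=65526 $4=7 $5=9 $6=13
PC=3  bne  $0, $5, L7        | $0=0 $1=65526 $2=65523 $3=65526 $4=7 $5=9 $6=13  [TAKEN]
PC=4  slt  $3, $3, $1        | $0=0 $1=65526 $2=65523 $3=0 $4=7 $5=9 $6=13
PC=7  slti  $6, $4, 10       | $0=0 $1=65526 $2=65523 $3=0 $4=7 $5=9 $6=1
PC=8  andi  $5, $2, 14       | $0=0 $1=65526 $2=65523 $3=0 $4=7 $5=2 $6=1

$0=0 $1=65526 $2=65523 $3=0 $4=7 $5=2 $6=1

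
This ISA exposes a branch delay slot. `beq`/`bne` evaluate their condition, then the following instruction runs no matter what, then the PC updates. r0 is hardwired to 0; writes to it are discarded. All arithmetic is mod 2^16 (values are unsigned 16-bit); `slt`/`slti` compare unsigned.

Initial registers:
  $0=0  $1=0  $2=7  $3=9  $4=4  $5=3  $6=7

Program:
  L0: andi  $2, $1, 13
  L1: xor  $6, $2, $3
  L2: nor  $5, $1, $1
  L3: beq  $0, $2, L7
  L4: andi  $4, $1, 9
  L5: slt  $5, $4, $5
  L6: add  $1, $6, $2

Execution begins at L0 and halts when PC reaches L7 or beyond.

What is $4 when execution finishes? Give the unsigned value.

  step pc=0: andi  $2, $1, 13  regs=(0,0,0,9,4,3,7)
  step pc=1: xor  $6, $2, $3  regs=(0,0,0,9,4,3,9)
  step pc=2: nor  $5, $1, $1  regs=(0,0,0,9,4,65535,9)
  step pc=3: beq  $0, $2, L7  cond=T  regs=(0,0,0,9,4,65535,9)
  step pc=4: andi  $4, $1, 9  regs=(0,0,0,9,0,65535,9)

0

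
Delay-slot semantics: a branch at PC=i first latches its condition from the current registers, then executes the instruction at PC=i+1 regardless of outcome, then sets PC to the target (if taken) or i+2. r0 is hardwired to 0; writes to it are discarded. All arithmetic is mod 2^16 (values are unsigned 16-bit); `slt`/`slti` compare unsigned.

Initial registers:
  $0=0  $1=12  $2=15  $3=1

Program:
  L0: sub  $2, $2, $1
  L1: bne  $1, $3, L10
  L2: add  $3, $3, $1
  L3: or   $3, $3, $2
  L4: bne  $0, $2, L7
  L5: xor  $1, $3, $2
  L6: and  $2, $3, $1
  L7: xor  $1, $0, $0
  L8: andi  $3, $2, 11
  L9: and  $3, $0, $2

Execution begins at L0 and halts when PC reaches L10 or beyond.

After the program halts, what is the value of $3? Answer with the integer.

13

#0 sub  $2, $2, $1 ; 0/12/3/1
#1 bne  $1, $3, L10 ; 0/12/3/1 ; →target
#2 add  $3, $3, $1 ; 0/12/3/13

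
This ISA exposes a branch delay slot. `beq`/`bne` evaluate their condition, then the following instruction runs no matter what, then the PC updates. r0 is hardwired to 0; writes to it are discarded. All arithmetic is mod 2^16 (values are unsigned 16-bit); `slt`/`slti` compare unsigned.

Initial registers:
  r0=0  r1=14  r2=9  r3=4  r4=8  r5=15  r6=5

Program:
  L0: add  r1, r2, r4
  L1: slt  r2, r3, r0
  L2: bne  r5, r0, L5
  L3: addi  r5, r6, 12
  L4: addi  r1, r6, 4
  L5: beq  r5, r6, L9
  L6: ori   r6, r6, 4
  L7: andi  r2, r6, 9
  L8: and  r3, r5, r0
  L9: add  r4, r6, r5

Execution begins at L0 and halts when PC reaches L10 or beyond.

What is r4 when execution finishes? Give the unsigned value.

22

#0 add  r1, r2, r4 ; 0/17/9/4/8/15/5
#1 slt  r2, r3, r0 ; 0/17/0/4/8/15/5
#2 bne  r5, r0, L5 ; 0/17/0/4/8/15/5 ; →target
#3 addi  r5, r6, 12 ; 0/17/0/4/8/17/5
#5 beq  r5, r6, L9 ; 0/17/0/4/8/17/5 ; →fallthru
#6 ori   r6, r6, 4 ; 0/17/0/4/8/17/5
#7 andi  r2, r6, 9 ; 0/17/1/4/8/17/5
#8 and  r3, r5, r0 ; 0/17/1/0/8/17/5
#9 add  r4, r6, r5 ; 0/17/1/0/22/17/5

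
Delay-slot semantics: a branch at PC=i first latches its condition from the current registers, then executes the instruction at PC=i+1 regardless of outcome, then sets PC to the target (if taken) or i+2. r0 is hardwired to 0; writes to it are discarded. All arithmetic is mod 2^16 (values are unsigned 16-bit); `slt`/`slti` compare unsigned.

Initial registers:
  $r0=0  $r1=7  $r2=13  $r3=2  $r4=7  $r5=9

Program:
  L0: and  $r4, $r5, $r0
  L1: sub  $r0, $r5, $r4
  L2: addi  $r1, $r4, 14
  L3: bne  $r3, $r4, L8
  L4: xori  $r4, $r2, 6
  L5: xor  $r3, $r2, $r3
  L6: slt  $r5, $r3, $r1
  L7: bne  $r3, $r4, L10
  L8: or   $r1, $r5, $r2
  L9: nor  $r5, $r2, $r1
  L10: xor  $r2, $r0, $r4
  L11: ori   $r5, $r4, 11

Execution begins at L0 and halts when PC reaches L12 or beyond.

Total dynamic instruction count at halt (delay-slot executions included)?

  step pc=0: and  $r4, $r5, $r0  regs=(0,7,13,2,0,9)
  step pc=1: sub  $r0, $r5, $r4  regs=(0,7,13,2,0,9)
  step pc=2: addi  $r1, $r4, 14  regs=(0,14,13,2,0,9)
  step pc=3: bne  $r3, $r4, L8  cond=T  regs=(0,14,13,2,0,9)
  step pc=4: xori  $r4, $r2, 6  regs=(0,14,13,2,11,9)
  step pc=8: or   $r1, $r5, $r2  regs=(0,13,13,2,11,9)
  step pc=9: nor  $r5, $r2, $r1  regs=(0,13,13,2,11,65522)
  step pc=10: xor  $r2, $r0, $r4  regs=(0,13,11,2,11,65522)
  step pc=11: ori   $r5, $r4, 11  regs=(0,13,11,2,11,11)

9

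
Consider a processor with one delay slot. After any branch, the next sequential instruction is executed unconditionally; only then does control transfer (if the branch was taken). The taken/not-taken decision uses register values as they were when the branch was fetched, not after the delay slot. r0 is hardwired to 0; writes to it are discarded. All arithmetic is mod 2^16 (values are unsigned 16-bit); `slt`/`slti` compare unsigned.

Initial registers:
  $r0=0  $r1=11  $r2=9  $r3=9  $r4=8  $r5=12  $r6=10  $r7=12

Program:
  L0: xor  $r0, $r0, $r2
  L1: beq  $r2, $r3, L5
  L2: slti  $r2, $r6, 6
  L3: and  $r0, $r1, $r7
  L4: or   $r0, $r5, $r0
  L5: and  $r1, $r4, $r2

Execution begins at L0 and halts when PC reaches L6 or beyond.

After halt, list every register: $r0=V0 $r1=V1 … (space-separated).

$r0=0 $r1=0 $r2=0 $r3=9 $r4=8 $r5=12 $r6=10 $r7=12

PC=0  xor  $r0, $r0, $r2     | $r0=0 $r1=11 $r2=9 $r3=9 $r4=8 $r5=12 $r6=10 $r7=12
PC=1  beq  $r2, $r3, L5      | $r0=0 $r1=11 $r2=9 $r3=9 $r4=8 $r5=12 $r6=10 $r7=12  [TAKEN]
PC=2  slti  $r2, $r6, 6      | $r0=0 $r1=11 $r2=0 $r3=9 $r4=8 $r5=12 $r6=10 $r7=12
PC=5  and  $r1, $r4, $r2     | $r0=0 $r1=0 $r2=0 $r3=9 $r4=8 $r5=12 $r6=10 $r7=12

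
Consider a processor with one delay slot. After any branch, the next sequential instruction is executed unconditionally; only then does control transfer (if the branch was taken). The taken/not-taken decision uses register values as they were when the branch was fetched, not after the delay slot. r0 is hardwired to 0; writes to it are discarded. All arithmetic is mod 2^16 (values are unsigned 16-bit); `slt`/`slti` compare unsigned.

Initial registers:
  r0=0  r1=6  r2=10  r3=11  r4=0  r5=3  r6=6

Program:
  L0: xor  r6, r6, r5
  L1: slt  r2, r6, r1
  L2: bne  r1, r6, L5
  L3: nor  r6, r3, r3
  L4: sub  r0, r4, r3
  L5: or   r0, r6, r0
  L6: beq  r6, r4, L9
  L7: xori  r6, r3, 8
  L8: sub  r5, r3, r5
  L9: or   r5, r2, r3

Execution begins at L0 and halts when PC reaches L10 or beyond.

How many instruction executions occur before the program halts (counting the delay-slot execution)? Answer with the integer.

PC=0  xor  r6, r6, r5        | r0=0 r1=6 r2=10 r3=11 r4=0 r5=3 r6=5
PC=1  slt  r2, r6, r1        | r0=0 r1=6 r2=1 r3=11 r4=0 r5=3 r6=5
PC=2  bne  r1, r6, L5        | r0=0 r1=6 r2=1 r3=11 r4=0 r5=3 r6=5  [TAKEN]
PC=3  nor  r6, r3, r3        | r0=0 r1=6 r2=1 r3=11 r4=0 r5=3 r6=65524
PC=5  or   r0, r6, r0        | r0=0 r1=6 r2=1 r3=11 r4=0 r5=3 r6=65524
PC=6  beq  r6, r4, L9        | r0=0 r1=6 r2=1 r3=11 r4=0 r5=3 r6=65524  [not taken]
PC=7  xori  r6, r3, 8        | r0=0 r1=6 r2=1 r3=11 r4=0 r5=3 r6=3
PC=8  sub  r5, r3, r5        | r0=0 r1=6 r2=1 r3=11 r4=0 r5=8 r6=3
PC=9  or   r5, r2, r3        | r0=0 r1=6 r2=1 r3=11 r4=0 r5=11 r6=3

9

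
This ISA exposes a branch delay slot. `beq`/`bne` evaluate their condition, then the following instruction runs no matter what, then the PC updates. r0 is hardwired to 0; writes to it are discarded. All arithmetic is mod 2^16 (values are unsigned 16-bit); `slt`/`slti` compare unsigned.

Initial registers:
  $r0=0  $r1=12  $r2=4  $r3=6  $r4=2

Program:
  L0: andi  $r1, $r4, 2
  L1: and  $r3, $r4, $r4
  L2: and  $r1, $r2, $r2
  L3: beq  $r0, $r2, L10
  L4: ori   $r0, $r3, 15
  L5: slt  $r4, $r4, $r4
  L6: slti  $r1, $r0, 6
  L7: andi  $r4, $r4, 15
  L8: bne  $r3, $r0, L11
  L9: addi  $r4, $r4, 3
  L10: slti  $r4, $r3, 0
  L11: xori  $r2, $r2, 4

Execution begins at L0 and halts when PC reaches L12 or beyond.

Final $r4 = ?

#0 andi  $r1, $r4, 2 ; 0/2/4/6/2
#1 and  $r3, $r4, $r4 ; 0/2/4/2/2
#2 and  $r1, $r2, $r2 ; 0/4/4/2/2
#3 beq  $r0, $r2, L10 ; 0/4/4/2/2 ; →fallthru
#4 ori   $r0, $r3, 15 ; 0/4/4/2/2
#5 slt  $r4, $r4, $r4 ; 0/4/4/2/0
#6 slti  $r1, $r0, 6 ; 0/1/4/2/0
#7 andi  $r4, $r4, 15 ; 0/1/4/2/0
#8 bne  $r3, $r0, L11 ; 0/1/4/2/0 ; →target
#9 addi  $r4, $r4, 3 ; 0/1/4/2/3
#11 xori  $r2, $r2, 4 ; 0/1/0/2/3

3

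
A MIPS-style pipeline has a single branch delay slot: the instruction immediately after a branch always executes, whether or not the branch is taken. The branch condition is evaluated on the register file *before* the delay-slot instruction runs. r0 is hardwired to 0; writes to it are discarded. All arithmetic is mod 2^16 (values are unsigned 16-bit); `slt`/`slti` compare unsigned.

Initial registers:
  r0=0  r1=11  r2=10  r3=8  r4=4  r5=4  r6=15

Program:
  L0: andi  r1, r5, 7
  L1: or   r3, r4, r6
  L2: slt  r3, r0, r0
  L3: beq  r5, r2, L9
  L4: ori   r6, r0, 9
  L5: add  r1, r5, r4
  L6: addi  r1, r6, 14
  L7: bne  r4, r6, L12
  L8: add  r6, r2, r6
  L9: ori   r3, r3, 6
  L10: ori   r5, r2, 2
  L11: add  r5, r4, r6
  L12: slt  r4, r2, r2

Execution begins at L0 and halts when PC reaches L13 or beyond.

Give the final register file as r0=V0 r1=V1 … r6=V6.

r0=0 r1=23 r2=10 r3=0 r4=0 r5=4 r6=19

  step pc=0: andi  r1, r5, 7  regs=(0,4,10,8,4,4,15)
  step pc=1: or   r3, r4, r6  regs=(0,4,10,15,4,4,15)
  step pc=2: slt  r3, r0, r0  regs=(0,4,10,0,4,4,15)
  step pc=3: beq  r5, r2, L9  cond=F  regs=(0,4,10,0,4,4,15)
  step pc=4: ori   r6, r0, 9  regs=(0,4,10,0,4,4,9)
  step pc=5: add  r1, r5, r4  regs=(0,8,10,0,4,4,9)
  step pc=6: addi  r1, r6, 14  regs=(0,23,10,0,4,4,9)
  step pc=7: bne  r4, r6, L12  cond=T  regs=(0,23,10,0,4,4,9)
  step pc=8: add  r6, r2, r6  regs=(0,23,10,0,4,4,19)
  step pc=12: slt  r4, r2, r2  regs=(0,23,10,0,0,4,19)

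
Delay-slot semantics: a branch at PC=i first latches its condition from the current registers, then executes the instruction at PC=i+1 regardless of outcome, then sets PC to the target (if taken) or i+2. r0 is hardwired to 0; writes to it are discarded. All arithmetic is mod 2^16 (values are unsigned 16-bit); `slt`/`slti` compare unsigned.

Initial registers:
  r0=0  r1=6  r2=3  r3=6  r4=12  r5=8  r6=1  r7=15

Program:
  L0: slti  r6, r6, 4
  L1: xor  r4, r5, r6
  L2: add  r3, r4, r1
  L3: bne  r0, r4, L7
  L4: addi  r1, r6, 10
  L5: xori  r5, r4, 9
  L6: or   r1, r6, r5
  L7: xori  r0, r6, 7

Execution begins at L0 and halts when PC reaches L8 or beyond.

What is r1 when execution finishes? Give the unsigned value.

11

#0 slti  r6, r6, 4 ; 0/6/3/6/12/8/1/15
#1 xor  r4, r5, r6 ; 0/6/3/6/9/8/1/15
#2 add  r3, r4, r1 ; 0/6/3/15/9/8/1/15
#3 bne  r0, r4, L7 ; 0/6/3/15/9/8/1/15 ; →target
#4 addi  r1, r6, 10 ; 0/11/3/15/9/8/1/15
#7 xori  r0, r6, 7 ; 0/11/3/15/9/8/1/15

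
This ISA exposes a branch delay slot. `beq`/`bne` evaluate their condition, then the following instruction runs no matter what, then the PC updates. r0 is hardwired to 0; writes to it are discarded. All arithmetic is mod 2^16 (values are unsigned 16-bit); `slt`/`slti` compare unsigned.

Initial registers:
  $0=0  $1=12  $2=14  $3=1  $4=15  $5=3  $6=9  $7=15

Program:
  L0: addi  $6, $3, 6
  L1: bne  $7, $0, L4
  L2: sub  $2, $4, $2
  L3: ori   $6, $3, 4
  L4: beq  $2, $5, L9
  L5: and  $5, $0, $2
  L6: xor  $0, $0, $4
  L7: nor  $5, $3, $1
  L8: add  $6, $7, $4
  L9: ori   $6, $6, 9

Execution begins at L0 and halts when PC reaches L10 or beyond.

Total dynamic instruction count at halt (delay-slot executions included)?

9

PC=0  addi  $6, $3, 6        | $0=0 $1=12 $2=14 $3=1 $4=15 $5=3 $6=7 $7=15
PC=1  bne  $7, $0, L4        | $0=0 $1=12 $2=14 $3=1 $4=15 $5=3 $6=7 $7=15  [TAKEN]
PC=2  sub  $2, $4, $2        | $0=0 $1=12 $2=1 $3=1 $4=15 $5=3 $6=7 $7=15
PC=4  beq  $2, $5, L9        | $0=0 $1=12 $2=1 $3=1 $4=15 $5=3 $6=7 $7=15  [not taken]
PC=5  and  $5, $0, $2        | $0=0 $1=12 $2=1 $3=1 $4=15 $5=0 $6=7 $7=15
PC=6  xor  $0, $0, $4        | $0=0 $1=12 $2=1 $3=1 $4=15 $5=0 $6=7 $7=15
PC=7  nor  $5, $3, $1        | $0=0 $1=12 $2=1 $3=1 $4=15 $5=65522 $6=7 $7=15
PC=8  add  $6, $7, $4        | $0=0 $1=12 $2=1 $3=1 $4=15 $5=65522 $6=30 $7=15
PC=9  ori   $6, $6, 9        | $0=0 $1=12 $2=1 $3=1 $4=15 $5=65522 $6=31 $7=15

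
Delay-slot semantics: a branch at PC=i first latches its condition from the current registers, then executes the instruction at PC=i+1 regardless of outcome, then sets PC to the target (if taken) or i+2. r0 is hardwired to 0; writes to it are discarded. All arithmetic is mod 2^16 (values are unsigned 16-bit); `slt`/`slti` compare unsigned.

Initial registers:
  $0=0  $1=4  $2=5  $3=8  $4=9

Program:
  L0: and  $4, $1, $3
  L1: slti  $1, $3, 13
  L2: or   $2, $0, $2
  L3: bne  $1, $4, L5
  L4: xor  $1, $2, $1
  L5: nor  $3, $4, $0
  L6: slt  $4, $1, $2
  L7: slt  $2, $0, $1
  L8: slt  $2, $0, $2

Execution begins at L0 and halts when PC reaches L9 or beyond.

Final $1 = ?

4

#0 and  $4, $1, $3 ; 0/4/5/8/0
#1 slti  $1, $3, 13 ; 0/1/5/8/0
#2 or   $2, $0, $2 ; 0/1/5/8/0
#3 bne  $1, $4, L5 ; 0/1/5/8/0 ; →target
#4 xor  $1, $2, $1 ; 0/4/5/8/0
#5 nor  $3, $4, $0 ; 0/4/5/65535/0
#6 slt  $4, $1, $2 ; 0/4/5/65535/1
#7 slt  $2, $0, $1 ; 0/4/1/65535/1
#8 slt  $2, $0, $2 ; 0/4/1/65535/1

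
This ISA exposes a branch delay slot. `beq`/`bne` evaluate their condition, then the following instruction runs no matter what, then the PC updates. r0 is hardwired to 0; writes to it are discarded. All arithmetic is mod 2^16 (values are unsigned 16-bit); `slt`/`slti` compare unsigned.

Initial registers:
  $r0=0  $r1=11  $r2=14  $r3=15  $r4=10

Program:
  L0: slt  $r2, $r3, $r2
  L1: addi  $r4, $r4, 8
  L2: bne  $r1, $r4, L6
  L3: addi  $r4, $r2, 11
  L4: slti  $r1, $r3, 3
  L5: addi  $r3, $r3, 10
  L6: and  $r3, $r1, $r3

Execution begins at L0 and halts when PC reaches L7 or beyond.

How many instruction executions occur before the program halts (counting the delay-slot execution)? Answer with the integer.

PC=0  slt  $r2, $r3, $r2     | $r0=0 $r1=11 $r2=0 $r3=15 $r4=10
PC=1  addi  $r4, $r4, 8      | $r0=0 $r1=11 $r2=0 $r3=15 $r4=18
PC=2  bne  $r1, $r4, L6      | $r0=0 $r1=11 $r2=0 $r3=15 $r4=18  [TAKEN]
PC=3  addi  $r4, $r2, 11     | $r0=0 $r1=11 $r2=0 $r3=15 $r4=11
PC=6  and  $r3, $r1, $r3     | $r0=0 $r1=11 $r2=0 $r3=11 $r4=11

5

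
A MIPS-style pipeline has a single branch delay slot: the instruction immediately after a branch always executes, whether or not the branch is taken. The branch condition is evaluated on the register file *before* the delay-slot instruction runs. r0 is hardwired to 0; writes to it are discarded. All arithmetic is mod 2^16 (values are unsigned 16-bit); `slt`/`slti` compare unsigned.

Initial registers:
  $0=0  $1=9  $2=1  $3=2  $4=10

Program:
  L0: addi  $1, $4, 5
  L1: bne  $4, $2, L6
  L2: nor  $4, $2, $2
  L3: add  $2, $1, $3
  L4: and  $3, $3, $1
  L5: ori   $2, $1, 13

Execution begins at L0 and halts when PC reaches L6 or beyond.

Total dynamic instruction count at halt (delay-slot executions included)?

3

[0] addi  $1, $4, 5  →  {$0:0, $1:15, $2:1, $3:2, $4:10}
[1] bne  $4, $2, L6  →  {$0:0, $1:15, $2:1, $3:2, $4:10}  ⟨branch taken⟩
[2] nor  $4, $2, $2  →  {$0:0, $1:15, $2:1, $3:2, $4:65534}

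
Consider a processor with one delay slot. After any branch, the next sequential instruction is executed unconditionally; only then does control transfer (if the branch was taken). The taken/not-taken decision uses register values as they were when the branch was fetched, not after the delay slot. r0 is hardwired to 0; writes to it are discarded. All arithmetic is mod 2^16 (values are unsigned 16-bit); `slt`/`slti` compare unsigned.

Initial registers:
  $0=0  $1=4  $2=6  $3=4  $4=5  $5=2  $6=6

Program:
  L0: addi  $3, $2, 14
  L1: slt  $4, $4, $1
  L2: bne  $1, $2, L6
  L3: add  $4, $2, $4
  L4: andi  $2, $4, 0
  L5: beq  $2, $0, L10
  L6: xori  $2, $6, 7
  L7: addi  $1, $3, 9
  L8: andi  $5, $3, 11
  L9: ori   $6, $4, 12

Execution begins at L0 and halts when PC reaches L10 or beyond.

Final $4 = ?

6

PC=0  addi  $3, $2, 14       | $0=0 $1=4 $2=6 $3=20 $4=5 $5=2 $6=6
PC=1  slt  $4, $4, $1        | $0=0 $1=4 $2=6 $3=20 $4=0 $5=2 $6=6
PC=2  bne  $1, $2, L6        | $0=0 $1=4 $2=6 $3=20 $4=0 $5=2 $6=6  [TAKEN]
PC=3  add  $4, $2, $4        | $0=0 $1=4 $2=6 $3=20 $4=6 $5=2 $6=6
PC=6  xori  $2, $6, 7        | $0=0 $1=4 $2=1 $3=20 $4=6 $5=2 $6=6
PC=7  addi  $1, $3, 9        | $0=0 $1=29 $2=1 $3=20 $4=6 $5=2 $6=6
PC=8  andi  $5, $3, 11       | $0=0 $1=29 $2=1 $3=20 $4=6 $5=0 $6=6
PC=9  ori   $6, $4, 12       | $0=0 $1=29 $2=1 $3=20 $4=6 $5=0 $6=14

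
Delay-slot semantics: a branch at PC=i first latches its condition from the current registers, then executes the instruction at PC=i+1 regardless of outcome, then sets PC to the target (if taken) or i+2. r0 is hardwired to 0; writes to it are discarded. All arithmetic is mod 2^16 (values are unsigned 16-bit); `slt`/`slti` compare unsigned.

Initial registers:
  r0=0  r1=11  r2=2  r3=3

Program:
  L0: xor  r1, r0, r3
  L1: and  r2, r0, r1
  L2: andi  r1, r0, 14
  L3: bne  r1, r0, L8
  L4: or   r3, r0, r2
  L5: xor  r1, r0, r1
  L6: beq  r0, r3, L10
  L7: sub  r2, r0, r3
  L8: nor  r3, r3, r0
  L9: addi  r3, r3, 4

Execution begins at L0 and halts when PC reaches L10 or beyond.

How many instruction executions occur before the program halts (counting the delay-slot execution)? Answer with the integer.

PC=0  xor  r1, r0, r3        | r0=0 r1=3 r2=2 r3=3
PC=1  and  r2, r0, r1        | r0=0 r1=3 r2=0 r3=3
PC=2  andi  r1, r0, 14       | r0=0 r1=0 r2=0 r3=3
PC=3  bne  r1, r0, L8        | r0=0 r1=0 r2=0 r3=3  [not taken]
PC=4  or   r3, r0, r2        | r0=0 r1=0 r2=0 r3=0
PC=5  xor  r1, r0, r1        | r0=0 r1=0 r2=0 r3=0
PC=6  beq  r0, r3, L10       | r0=0 r1=0 r2=0 r3=0  [TAKEN]
PC=7  sub  r2, r0, r3        | r0=0 r1=0 r2=0 r3=0

8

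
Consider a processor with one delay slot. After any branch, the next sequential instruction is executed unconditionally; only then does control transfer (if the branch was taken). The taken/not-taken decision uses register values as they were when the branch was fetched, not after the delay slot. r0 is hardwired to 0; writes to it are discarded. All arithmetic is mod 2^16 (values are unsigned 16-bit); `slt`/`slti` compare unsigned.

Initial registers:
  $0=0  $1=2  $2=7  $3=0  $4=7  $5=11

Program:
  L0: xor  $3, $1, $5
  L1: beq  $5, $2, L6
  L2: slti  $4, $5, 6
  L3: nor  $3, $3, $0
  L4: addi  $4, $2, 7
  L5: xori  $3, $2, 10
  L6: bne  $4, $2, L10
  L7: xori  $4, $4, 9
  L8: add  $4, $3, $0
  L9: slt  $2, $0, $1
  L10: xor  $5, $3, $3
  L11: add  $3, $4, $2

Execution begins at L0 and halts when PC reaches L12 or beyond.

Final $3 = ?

  step pc=0: xor  $3, $1, $5  regs=(0,2,7,9,7,11)
  step pc=1: beq  $5, $2, L6  cond=F  regs=(0,2,7,9,7,11)
  step pc=2: slti  $4, $5, 6  regs=(0,2,7,9,0,11)
  step pc=3: nor  $3, $3, $0  regs=(0,2,7,65526,0,11)
  step pc=4: addi  $4, $2, 7  regs=(0,2,7,65526,14,11)
  step pc=5: xori  $3, $2, 10  regs=(0,2,7,13,14,11)
  step pc=6: bne  $4, $2, L10  cond=T  regs=(0,2,7,13,14,11)
  step pc=7: xori  $4, $4, 9  regs=(0,2,7,13,7,11)
  step pc=10: xor  $5, $3, $3  regs=(0,2,7,13,7,0)
  step pc=11: add  $3, $4, $2  regs=(0,2,7,14,7,0)

14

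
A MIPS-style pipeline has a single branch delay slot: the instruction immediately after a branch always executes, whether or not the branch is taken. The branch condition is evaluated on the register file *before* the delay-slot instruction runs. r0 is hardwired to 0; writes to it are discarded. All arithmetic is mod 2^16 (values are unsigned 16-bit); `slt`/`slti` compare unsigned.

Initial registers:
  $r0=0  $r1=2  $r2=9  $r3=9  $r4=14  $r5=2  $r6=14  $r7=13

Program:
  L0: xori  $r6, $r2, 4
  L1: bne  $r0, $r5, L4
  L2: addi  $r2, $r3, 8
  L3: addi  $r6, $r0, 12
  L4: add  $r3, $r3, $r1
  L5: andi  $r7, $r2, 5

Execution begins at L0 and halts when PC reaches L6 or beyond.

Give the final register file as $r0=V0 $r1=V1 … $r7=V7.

  step pc=0: xori  $r6, $r2, 4  regs=(0,2,9,9,14,2,13,13)
  step pc=1: bne  $r0, $r5, L4  cond=T  regs=(0,2,9,9,14,2,13,13)
  step pc=2: addi  $r2, $r3, 8  regs=(0,2,17,9,14,2,13,13)
  step pc=4: add  $r3, $r3, $r1  regs=(0,2,17,11,14,2,13,13)
  step pc=5: andi  $r7, $r2, 5  regs=(0,2,17,11,14,2,13,1)

$r0=0 $r1=2 $r2=17 $r3=11 $r4=14 $r5=2 $r6=13 $r7=1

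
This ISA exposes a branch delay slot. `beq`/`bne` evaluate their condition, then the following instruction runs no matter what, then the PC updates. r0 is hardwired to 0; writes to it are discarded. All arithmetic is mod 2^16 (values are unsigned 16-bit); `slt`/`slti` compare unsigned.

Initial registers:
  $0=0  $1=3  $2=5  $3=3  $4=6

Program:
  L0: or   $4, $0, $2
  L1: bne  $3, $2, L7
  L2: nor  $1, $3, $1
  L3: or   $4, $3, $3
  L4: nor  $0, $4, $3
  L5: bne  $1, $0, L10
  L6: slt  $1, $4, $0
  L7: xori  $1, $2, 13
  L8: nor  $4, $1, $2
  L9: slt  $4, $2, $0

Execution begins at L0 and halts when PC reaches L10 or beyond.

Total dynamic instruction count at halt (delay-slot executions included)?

6

  step pc=0: or   $4, $0, $2  regs=(0,3,5,3,5)
  step pc=1: bne  $3, $2, L7  cond=T  regs=(0,3,5,3,5)
  step pc=2: nor  $1, $3, $1  regs=(0,65532,5,3,5)
  step pc=7: xori  $1, $2, 13  regs=(0,8,5,3,5)
  step pc=8: nor  $4, $1, $2  regs=(0,8,5,3,65522)
  step pc=9: slt  $4, $2, $0  regs=(0,8,5,3,0)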